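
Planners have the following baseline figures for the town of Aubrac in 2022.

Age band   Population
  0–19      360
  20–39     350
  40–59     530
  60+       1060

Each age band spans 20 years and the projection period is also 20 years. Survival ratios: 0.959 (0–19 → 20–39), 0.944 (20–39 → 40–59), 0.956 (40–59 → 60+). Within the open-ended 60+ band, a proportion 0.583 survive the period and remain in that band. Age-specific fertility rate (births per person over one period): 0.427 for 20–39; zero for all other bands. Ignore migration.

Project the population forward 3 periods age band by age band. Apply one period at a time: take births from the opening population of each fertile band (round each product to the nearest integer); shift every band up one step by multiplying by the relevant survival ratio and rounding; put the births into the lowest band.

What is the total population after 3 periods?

After projecting period 1:
Births: 350 × 0.427 = 149
20–39: 360 × 0.959 = 345
40–59: 350 × 0.944 = 330
60+: 530 × 0.956 + 1060 × 0.583 = 507 + 618 = 1125
Population now: 0–19=149, 20–39=345, 40–59=330, 60+=1125
After projecting period 2:
Births: 345 × 0.427 = 147
20–39: 149 × 0.959 = 143
40–59: 345 × 0.944 = 326
60+: 330 × 0.956 + 1125 × 0.583 = 315 + 656 = 971
Population now: 0–19=147, 20–39=143, 40–59=326, 60+=971
After projecting period 3:
Births: 143 × 0.427 = 61
20–39: 147 × 0.959 = 141
40–59: 143 × 0.944 = 135
60+: 326 × 0.956 + 971 × 0.583 = 312 + 566 = 878
Population now: 0–19=61, 20–39=141, 40–59=135, 60+=878
Total after period 3: 61 + 141 + 135 + 878 = 1215

1215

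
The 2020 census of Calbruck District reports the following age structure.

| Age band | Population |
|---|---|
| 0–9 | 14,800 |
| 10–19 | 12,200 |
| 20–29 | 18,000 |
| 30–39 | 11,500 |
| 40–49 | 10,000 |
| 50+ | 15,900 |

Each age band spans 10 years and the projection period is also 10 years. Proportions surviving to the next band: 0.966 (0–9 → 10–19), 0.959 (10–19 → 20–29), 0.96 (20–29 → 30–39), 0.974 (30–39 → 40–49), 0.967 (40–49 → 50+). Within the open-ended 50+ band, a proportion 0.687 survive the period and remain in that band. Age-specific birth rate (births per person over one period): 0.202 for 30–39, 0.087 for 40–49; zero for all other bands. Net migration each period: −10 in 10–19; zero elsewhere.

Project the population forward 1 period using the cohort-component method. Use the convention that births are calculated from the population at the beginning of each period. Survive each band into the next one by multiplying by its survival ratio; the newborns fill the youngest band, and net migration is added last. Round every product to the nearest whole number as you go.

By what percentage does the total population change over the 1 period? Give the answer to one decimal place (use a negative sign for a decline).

Period 1:
Births: 11500 × 0.202 = 2323  |  10000 × 0.087 = 870 ⇒ total 3193
10–19: 14800 × 0.966 = 14297
20–29: 12200 × 0.959 = 11700
30–39: 18000 × 0.96 = 17280
40–49: 11500 × 0.974 = 11201
50+: 10000 × 0.967 + 15900 × 0.687 = 9670 + 10923 = 20593
Net migration: 10–19 − 10 → 14287
End of period: [3193, 14287, 11700, 17280, 11201, 20593]
Total: 82400 → 78254; change = -4146; percentage change = -5.0%

-5.0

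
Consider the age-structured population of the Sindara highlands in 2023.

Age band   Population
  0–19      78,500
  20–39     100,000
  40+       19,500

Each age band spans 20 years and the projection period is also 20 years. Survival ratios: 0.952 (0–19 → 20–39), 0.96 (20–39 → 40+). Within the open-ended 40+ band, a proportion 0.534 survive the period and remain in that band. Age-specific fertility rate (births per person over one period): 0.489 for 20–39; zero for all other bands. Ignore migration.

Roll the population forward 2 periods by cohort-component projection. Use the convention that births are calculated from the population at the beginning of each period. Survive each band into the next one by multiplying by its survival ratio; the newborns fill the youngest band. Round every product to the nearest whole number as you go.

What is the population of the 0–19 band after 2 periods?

36544

— Period 1 —
Births: 100000 × 0.489 = 48900
20–39: 78500 × 0.952 = 74732
40+: 100000 × 0.96 + 19500 × 0.534 = 96000 + 10413 = 106413
End of period: [48900, 74732, 106413]
— Period 2 —
Births: 74732 × 0.489 = 36544
20–39: 48900 × 0.952 = 46553
40+: 74732 × 0.96 + 106413 × 0.534 = 71743 + 56825 = 128568
End of period: [36544, 46553, 128568]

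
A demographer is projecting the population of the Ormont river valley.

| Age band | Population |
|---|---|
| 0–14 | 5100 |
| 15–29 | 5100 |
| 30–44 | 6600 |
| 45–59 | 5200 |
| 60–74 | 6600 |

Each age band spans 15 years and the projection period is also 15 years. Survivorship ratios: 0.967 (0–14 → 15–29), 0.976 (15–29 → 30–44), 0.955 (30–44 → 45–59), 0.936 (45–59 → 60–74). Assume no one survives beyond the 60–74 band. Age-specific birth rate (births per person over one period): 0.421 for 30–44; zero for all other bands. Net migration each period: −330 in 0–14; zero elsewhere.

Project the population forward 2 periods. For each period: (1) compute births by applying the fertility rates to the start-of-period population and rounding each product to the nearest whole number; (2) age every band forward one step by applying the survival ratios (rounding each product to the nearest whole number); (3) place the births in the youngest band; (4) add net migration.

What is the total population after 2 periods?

— Period 1 —
Births: 6600 × 0.421 = 2779
15–29: 5100 × 0.967 = 4932
30–44: 5100 × 0.976 = 4978
45–59: 6600 × 0.955 = 6303
60–74: 5200 × 0.936 = 4867
Net migration: 0–14 − 330 → 2449
Population now: 0–14=2449, 15–29=4932, 30–44=4978, 45–59=6303, 60–74=4867
— Period 2 —
Births: 4978 × 0.421 = 2096
15–29: 2449 × 0.967 = 2368
30–44: 4932 × 0.976 = 4814
45–59: 4978 × 0.955 = 4754
60–74: 6303 × 0.936 = 5900
Net migration: 0–14 − 330 → 1766
Population now: 0–14=1766, 15–29=2368, 30–44=4814, 45–59=4754, 60–74=5900
Total after period 2: 1766 + 2368 + 4814 + 4754 + 5900 = 19602

19602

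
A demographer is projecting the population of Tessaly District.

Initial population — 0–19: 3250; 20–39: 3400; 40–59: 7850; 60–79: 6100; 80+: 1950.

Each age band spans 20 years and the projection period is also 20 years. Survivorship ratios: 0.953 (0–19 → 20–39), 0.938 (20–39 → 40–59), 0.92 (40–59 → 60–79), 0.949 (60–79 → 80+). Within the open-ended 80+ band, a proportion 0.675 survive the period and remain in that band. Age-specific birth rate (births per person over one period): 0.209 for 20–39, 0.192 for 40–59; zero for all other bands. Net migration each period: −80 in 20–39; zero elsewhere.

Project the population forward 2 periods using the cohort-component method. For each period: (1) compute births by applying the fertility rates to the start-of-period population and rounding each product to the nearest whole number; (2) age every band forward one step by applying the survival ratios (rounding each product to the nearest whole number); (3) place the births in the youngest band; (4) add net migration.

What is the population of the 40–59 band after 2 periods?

Call the groups 1 to 5, youngest first.
Period 1:
Births: 3400 * 0.209 = 711 ; 7850 * 0.192 = 1507 — total 2218
Group 2: 3250 * 0.953 = 3097
Group 3: 3400 * 0.938 = 3189
Group 4: 7850 * 0.92 = 7222
Group 5: 6100 * 0.949 + 1950 * 0.675 = 5789 + 1316 = 7105
Net migration: Group 2 − 80 → 3017
End of period: [2218, 3017, 3189, 7222, 7105]
Period 2:
Births: 3017 * 0.209 = 631 ; 3189 * 0.192 = 612 — total 1243
Group 2: 2218 * 0.953 = 2114
Group 3: 3017 * 0.938 = 2830
Group 4: 3189 * 0.92 = 2934
Group 5: 7222 * 0.949 + 7105 * 0.675 = 6854 + 4796 = 11650
Net migration: Group 2 − 80 → 2034
End of period: [1243, 2034, 2830, 2934, 11650]

2830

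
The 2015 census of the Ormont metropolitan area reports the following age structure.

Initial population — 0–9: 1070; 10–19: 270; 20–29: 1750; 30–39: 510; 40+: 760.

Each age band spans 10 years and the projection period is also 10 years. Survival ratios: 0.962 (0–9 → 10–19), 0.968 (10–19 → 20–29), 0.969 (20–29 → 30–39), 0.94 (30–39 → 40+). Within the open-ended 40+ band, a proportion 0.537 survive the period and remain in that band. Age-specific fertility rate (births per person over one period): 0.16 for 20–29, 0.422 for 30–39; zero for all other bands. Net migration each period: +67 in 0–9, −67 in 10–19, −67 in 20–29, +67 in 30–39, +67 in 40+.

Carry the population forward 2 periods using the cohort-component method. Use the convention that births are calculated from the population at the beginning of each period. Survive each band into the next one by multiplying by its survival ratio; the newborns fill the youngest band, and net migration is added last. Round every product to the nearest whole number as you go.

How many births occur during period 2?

775

After projecting period 1:
Births: 1750 × 0.16 = 280, 510 × 0.422 = 215 ⇒ total 495
10–19: 1070 × 0.962 = 1029
20–29: 270 × 0.968 = 261
30–39: 1750 × 0.969 = 1696
40+: 510 × 0.94 + 760 × 0.537 = 479 + 408 = 887
Net migration: 0–9 + 67 → 562; 10–19 − 67 → 962; 20–29 − 67 → 194; 30–39 + 67 → 1763; 40+ + 67 → 954
→ [562, 962, 194, 1763, 954]
After projecting period 2:
Births: 194 × 0.16 = 31, 1763 × 0.422 = 744 ⇒ total 775
10–19: 562 × 0.962 = 541
20–29: 962 × 0.968 = 931
30–39: 194 × 0.969 = 188
40+: 1763 × 0.94 + 954 × 0.537 = 1657 + 512 = 2169
Net migration: 0–9 + 67 → 842; 10–19 − 67 → 474; 20–29 − 67 → 864; 30–39 + 67 → 255; 40+ + 67 → 2236
→ [842, 474, 864, 255, 2236]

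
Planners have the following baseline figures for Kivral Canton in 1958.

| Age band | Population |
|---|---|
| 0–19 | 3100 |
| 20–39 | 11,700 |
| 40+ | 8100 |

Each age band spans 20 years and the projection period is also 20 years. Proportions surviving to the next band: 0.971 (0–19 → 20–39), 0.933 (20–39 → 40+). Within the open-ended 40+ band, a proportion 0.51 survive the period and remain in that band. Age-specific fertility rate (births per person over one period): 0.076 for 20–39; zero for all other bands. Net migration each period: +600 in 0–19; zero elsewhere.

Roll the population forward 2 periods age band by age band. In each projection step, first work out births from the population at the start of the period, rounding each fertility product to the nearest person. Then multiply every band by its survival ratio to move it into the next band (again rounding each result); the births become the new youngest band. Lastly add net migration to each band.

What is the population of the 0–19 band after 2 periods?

[period 1]
Births: 11700 × 0.076 = 889
20–39: 3100 × 0.971 = 3010
40+: 11700 × 0.933 + 8100 × 0.51 = 10916 + 4131 = 15047
Net migration: 0–19 + 600 → 1489
Giving 1489 / 3010 / 15047.
[period 2]
Births: 3010 × 0.076 = 229
20–39: 1489 × 0.971 = 1446
40+: 3010 × 0.933 + 15047 × 0.51 = 2808 + 7674 = 10482
Net migration: 0–19 + 600 → 829
Giving 829 / 1446 / 10482.

829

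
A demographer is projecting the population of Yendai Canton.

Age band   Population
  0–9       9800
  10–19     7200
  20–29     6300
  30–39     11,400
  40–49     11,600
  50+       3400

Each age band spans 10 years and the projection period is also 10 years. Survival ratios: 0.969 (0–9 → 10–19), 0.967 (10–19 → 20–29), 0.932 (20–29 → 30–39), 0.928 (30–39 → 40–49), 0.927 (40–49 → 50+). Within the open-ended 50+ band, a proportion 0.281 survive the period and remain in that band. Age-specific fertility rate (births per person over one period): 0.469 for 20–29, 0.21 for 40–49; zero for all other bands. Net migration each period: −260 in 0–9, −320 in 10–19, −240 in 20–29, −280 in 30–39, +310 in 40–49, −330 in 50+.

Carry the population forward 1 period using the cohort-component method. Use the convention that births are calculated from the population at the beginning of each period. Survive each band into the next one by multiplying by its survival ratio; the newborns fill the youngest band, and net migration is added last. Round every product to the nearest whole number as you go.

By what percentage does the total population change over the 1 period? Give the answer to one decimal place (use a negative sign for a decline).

Let band 1 be 0–9 through band 6 = 50+.
[period 1]
Births: 6300 * 0.469 = 2955  |  11600 * 0.21 = 2436 → total 5391
Band 2: 9800 * 0.969 = 9496
Band 3: 7200 * 0.967 = 6962
Band 4: 6300 * 0.932 = 5872
Band 5: 11400 * 0.928 = 10579
Band 6: 11600 * 0.927 + 3400 * 0.281 = 10753 + 955 = 11708
Net migration: Band 1 − 260 → 5131; Band 2 − 320 → 9176; Band 3 − 240 → 6722; Band 4 − 280 → 5592; Band 5 + 310 → 10889; Band 6 − 330 → 11378
→ [5131, 9176, 6722, 5592, 10889, 11378]
Total: 49700 → 48888; change = -812; percentage change = -1.6%

-1.6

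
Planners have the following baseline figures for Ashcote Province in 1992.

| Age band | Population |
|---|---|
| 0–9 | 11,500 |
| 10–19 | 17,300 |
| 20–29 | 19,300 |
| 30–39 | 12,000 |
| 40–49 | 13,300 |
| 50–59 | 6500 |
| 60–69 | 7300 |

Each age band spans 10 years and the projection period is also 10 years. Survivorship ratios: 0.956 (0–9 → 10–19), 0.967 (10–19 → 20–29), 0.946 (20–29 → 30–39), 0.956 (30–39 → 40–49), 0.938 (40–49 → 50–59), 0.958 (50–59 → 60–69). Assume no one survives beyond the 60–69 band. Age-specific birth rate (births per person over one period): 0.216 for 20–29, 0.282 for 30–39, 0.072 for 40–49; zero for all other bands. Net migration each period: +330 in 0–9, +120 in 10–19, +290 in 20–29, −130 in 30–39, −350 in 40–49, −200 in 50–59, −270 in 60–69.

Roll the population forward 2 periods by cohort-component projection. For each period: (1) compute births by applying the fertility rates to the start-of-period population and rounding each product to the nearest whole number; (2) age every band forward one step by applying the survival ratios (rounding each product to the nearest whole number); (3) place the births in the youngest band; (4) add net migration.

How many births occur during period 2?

9589

(Groups numbered youngest = 1 to oldest = 7.)
Period 1:
Births: 19300 × 0.216 = 4169 ; 12000 × 0.282 = 3384 ; 13300 × 0.072 = 958 → total 8511
Group 2: 11500 × 0.956 = 10994
Group 3: 17300 × 0.967 = 16729
Group 4: 19300 × 0.946 = 18258
Group 5: 12000 × 0.956 = 11472
Group 6: 13300 × 0.938 = 12475
Group 7: 6500 × 0.958 = 6227
Net migration: Group 1 + 330 → 8841; Group 2 + 120 → 11114; Group 3 + 290 → 17019; Group 4 − 130 → 18128; Group 5 − 350 → 11122; Group 6 − 200 → 12275; Group 7 − 270 → 5957
Population now: 0–9=8841, 10–19=11114, 20–29=17019, 30–39=18128, 40–49=11122, 50–59=12275, 60–69=5957
Period 2:
Births: 17019 × 0.216 = 3676 ; 18128 × 0.282 = 5112 ; 11122 × 0.072 = 801 → total 9589
Group 2: 8841 × 0.956 = 8452
Group 3: 11114 × 0.967 = 10747
Group 4: 17019 × 0.946 = 16100
Group 5: 18128 × 0.956 = 17330
Group 6: 11122 × 0.938 = 10432
Group 7: 12275 × 0.958 = 11759
Net migration: Group 1 + 330 → 9919; Group 2 + 120 → 8572; Group 3 + 290 → 11037; Group 4 − 130 → 15970; Group 5 − 350 → 16980; Group 6 − 200 → 10232; Group 7 − 270 → 11489
Population now: 0–9=9919, 10–19=8572, 20–29=11037, 30–39=15970, 40–49=16980, 50–59=10232, 60–69=11489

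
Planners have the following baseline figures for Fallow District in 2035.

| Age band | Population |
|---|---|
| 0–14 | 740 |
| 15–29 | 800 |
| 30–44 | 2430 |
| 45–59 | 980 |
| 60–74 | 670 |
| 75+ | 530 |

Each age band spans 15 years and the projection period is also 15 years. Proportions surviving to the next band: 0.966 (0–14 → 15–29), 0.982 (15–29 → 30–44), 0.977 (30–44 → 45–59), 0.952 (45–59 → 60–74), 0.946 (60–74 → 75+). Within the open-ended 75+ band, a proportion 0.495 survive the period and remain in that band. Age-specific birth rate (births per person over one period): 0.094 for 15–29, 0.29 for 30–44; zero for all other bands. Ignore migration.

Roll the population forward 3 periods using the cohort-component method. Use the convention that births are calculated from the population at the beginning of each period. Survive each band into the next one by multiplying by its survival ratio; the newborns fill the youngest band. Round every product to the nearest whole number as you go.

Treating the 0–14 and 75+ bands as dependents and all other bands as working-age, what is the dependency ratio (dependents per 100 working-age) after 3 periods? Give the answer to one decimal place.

Call the bands 1 to 6, youngest first.
Period 1:
Births: 800 * 0.094 = 75 ; 2430 * 0.29 = 705 — total 780
Band 2: 740 * 0.966 = 715
Band 3: 800 * 0.982 = 786
Band 4: 2430 * 0.977 = 2374
Band 5: 980 * 0.952 = 933
Band 6: 670 * 0.946 + 530 * 0.495 = 634 + 262 = 896
End of period: [780, 715, 786, 2374, 933, 896]
Period 2:
Births: 715 * 0.094 = 67 ; 786 * 0.29 = 228 — total 295
Band 2: 780 * 0.966 = 753
Band 3: 715 * 0.982 = 702
Band 4: 786 * 0.977 = 768
Band 5: 2374 * 0.952 = 2260
Band 6: 933 * 0.946 + 896 * 0.495 = 883 + 444 = 1327
End of period: [295, 753, 702, 768, 2260, 1327]
Period 3:
Births: 753 * 0.094 = 71 ; 702 * 0.29 = 204 — total 275
Band 2: 295 * 0.966 = 285
Band 3: 753 * 0.982 = 739
Band 4: 702 * 0.977 = 686
Band 5: 768 * 0.952 = 731
Band 6: 2260 * 0.946 + 1327 * 0.495 = 2138 + 657 = 2795
End of period: [275, 285, 739, 686, 731, 2795]
Dependents (band 0–14 + band 75+) = 275 + 2795 = 3070; working-age = 2441; ratio = 3070/2441 × 100 = 125.8

125.8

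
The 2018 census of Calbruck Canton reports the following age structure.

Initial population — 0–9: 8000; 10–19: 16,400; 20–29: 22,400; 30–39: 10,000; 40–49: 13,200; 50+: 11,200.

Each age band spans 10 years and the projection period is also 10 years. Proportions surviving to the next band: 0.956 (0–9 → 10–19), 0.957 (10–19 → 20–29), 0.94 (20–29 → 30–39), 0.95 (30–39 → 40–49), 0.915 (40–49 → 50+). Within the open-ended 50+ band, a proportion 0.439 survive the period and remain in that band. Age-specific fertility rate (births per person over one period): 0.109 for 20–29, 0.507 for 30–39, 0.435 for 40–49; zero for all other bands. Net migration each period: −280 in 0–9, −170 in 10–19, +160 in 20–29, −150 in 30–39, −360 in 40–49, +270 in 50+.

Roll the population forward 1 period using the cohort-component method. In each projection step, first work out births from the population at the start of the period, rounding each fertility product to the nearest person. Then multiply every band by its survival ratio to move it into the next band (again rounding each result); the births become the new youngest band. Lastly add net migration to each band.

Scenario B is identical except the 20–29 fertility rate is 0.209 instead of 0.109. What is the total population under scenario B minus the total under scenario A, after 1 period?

After projecting period 1:
Births: 22400 × 0.109 = 2442  |  10000 × 0.507 = 5070  |  13200 × 0.435 = 5742 ⇒ total 13254
10–19: 8000 × 0.956 = 7648
20–29: 16400 × 0.957 = 15695
30–39: 22400 × 0.94 = 21056
40–49: 10000 × 0.95 = 9500
50+: 13200 × 0.915 + 11200 × 0.439 = 12078 + 4917 = 16995
Net migration: 0–9 − 280 → 12974; 10–19 − 170 → 7478; 20–29 + 160 → 15855; 30–39 − 150 → 20906; 40–49 − 360 → 9140; 50+ + 270 → 17265
→ [12974, 7478, 15855, 20906, 9140, 17265]
Scenario A total after 1 period: 83618
Scenario B projection —
After projecting period 1:
Births: 22400 × 0.209 = 4682  |  10000 × 0.507 = 5070  |  13200 × 0.435 = 5742 ⇒ total 15494
10–19: 8000 × 0.956 = 7648
20–29: 16400 × 0.957 = 15695
30–39: 22400 × 0.94 = 21056
40–49: 10000 × 0.95 = 9500
50+: 13200 × 0.915 + 11200 × 0.439 = 12078 + 4917 = 16995
Net migration: 0–9 − 280 → 15214; 10–19 − 170 → 7478; 20–29 + 160 → 15855; 30–39 − 150 → 20906; 40–49 − 360 → 9140; 50+ + 270 → 17265
→ [15214, 7478, 15855, 20906, 9140, 17265]
Scenario B total after 1 period: 85858
Difference B − A = 85858 − 83618 = 2240

2240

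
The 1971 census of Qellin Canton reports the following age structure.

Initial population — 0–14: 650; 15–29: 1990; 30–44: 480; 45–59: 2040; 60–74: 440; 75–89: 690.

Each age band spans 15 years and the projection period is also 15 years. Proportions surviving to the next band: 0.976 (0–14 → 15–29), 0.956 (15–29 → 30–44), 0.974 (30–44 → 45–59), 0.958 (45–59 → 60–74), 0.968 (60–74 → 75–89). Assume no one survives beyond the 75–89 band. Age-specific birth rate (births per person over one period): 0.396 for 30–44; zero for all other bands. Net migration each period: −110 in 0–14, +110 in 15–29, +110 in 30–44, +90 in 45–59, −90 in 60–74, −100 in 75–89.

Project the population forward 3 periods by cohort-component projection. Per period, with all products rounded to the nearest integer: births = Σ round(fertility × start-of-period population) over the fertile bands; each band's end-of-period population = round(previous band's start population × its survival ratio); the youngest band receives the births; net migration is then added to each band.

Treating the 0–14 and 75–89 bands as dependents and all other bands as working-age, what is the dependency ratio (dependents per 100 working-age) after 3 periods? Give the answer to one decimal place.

[period 1]
Births: 480 × 0.396 = 190
15–29: 650 × 0.976 = 634
30–44: 1990 × 0.956 = 1902
45–59: 480 × 0.974 = 468
60–74: 2040 × 0.958 = 1954
75–89: 440 × 0.968 = 426
Net migration: 0–14 − 110 → 80; 15–29 + 110 → 744; 30–44 + 110 → 2012; 45–59 + 90 → 558; 60–74 − 90 → 1864; 75–89 − 100 → 326
Population now: 0–14=80, 15–29=744, 30–44=2012, 45–59=558, 60–74=1864, 75–89=326
[period 2]
Births: 2012 × 0.396 = 797
15–29: 80 × 0.976 = 78
30–44: 744 × 0.956 = 711
45–59: 2012 × 0.974 = 1960
60–74: 558 × 0.958 = 535
75–89: 1864 × 0.968 = 1804
Net migration: 0–14 − 110 → 687; 15–29 + 110 → 188; 30–44 + 110 → 821; 45–59 + 90 → 2050; 60–74 − 90 → 445; 75–89 − 100 → 1704
Population now: 0–14=687, 15–29=188, 30–44=821, 45–59=2050, 60–74=445, 75–89=1704
[period 3]
Births: 821 × 0.396 = 325
15–29: 687 × 0.976 = 671
30–44: 188 × 0.956 = 180
45–59: 821 × 0.974 = 800
60–74: 2050 × 0.958 = 1964
75–89: 445 × 0.968 = 431
Net migration: 0–14 − 110 → 215; 15–29 + 110 → 781; 30–44 + 110 → 290; 45–59 + 90 → 890; 60–74 − 90 → 1874; 75–89 − 100 → 331
Population now: 0–14=215, 15–29=781, 30–44=290, 45–59=890, 60–74=1874, 75–89=331
Dependents (band 0–14 + band 75–89) = 215 + 331 = 546; working-age = 3835; ratio = 546/3835 × 100 = 14.2

14.2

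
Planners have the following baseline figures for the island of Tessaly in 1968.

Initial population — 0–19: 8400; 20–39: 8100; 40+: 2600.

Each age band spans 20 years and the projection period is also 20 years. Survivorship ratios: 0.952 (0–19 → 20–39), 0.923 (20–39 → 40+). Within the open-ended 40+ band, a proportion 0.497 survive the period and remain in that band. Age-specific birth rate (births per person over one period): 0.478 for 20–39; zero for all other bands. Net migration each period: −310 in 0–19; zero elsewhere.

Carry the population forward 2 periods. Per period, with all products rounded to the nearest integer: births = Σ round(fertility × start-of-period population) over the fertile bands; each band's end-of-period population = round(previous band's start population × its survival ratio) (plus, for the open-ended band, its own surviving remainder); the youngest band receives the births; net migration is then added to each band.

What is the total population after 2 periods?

(Bands numbered youngest = 1 to oldest = 3.)
Period 1.
Births: 8100 × 0.478 = 3872
Band 2: 8400 × 0.952 = 7997
Band 3: 8100 × 0.923 + 2600 × 0.497 = 7476 + 1292 = 8768
Net migration: Band 1 − 310 → 3562
Giving 3562 / 7997 / 8768.
Period 2.
Births: 7997 × 0.478 = 3823
Band 2: 3562 × 0.952 = 3391
Band 3: 7997 × 0.923 + 8768 × 0.497 = 7381 + 4358 = 11739
Net migration: Band 1 − 310 → 3513
Giving 3513 / 3391 / 11739.
Total after period 2: 3513 + 3391 + 11739 = 18643

18643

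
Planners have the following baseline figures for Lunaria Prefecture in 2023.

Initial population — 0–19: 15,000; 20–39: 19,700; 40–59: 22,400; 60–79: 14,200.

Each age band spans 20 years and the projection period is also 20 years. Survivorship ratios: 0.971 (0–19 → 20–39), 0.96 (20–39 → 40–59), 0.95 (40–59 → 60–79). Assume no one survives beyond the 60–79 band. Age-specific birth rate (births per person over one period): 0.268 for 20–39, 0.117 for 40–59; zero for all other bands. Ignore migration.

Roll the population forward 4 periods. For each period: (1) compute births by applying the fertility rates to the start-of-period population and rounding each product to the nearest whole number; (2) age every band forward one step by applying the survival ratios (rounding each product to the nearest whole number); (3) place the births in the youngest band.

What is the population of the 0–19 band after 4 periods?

Period 1.
Births: 19700 × 0.268 = 5280, 22400 × 0.117 = 2621 ⇒ total 7901
20–39: 15000 × 0.971 = 14565
40–59: 19700 × 0.96 = 18912
60–79: 22400 × 0.95 = 21280
→ [7901, 14565, 18912, 21280]
Period 2.
Births: 14565 × 0.268 = 3903, 18912 × 0.117 = 2213 ⇒ total 6116
20–39: 7901 × 0.971 = 7672
40–59: 14565 × 0.96 = 13982
60–79: 18912 × 0.95 = 17966
→ [6116, 7672, 13982, 17966]
Period 3.
Births: 7672 × 0.268 = 2056, 13982 × 0.117 = 1636 ⇒ total 3692
20–39: 6116 × 0.971 = 5939
40–59: 7672 × 0.96 = 7365
60–79: 13982 × 0.95 = 13283
→ [3692, 5939, 7365, 13283]
Period 4.
Births: 5939 × 0.268 = 1592, 7365 × 0.117 = 862 ⇒ total 2454
20–39: 3692 × 0.971 = 3585
40–59: 5939 × 0.96 = 5701
60–79: 7365 × 0.95 = 6997
→ [2454, 3585, 5701, 6997]

2454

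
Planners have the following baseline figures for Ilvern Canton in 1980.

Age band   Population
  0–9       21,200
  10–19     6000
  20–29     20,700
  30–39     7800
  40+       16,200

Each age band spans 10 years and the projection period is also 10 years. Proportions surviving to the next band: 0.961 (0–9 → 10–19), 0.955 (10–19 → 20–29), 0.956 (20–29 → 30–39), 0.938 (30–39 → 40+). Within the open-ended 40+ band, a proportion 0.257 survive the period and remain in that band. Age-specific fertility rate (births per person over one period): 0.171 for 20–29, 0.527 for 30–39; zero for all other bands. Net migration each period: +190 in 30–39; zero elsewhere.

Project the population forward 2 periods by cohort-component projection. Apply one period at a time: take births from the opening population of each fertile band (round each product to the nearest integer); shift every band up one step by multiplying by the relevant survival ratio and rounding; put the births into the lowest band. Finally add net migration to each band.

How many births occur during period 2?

11509

Numbering the bands 1..5 from youngest to oldest:
— Period 1 —
Births: 20700 * 0.171 = 3540 ; 7800 * 0.527 = 4111 ⇒ total 7651
Band 2: 21200 * 0.961 = 20373
Band 3: 6000 * 0.955 = 5730
Band 4: 20700 * 0.956 = 19789
Band 5: 7800 * 0.938 + 16200 * 0.257 = 7316 + 4163 = 11479
Net migration: Band 4 + 190 → 19979
Giving 7651 / 20373 / 5730 / 19979 / 11479.
— Period 2 —
Births: 5730 * 0.171 = 980 ; 19979 * 0.527 = 10529 ⇒ total 11509
Band 2: 7651 * 0.961 = 7353
Band 3: 20373 * 0.955 = 19456
Band 4: 5730 * 0.956 = 5478
Band 5: 19979 * 0.938 + 11479 * 0.257 = 18740 + 2950 = 21690
Net migration: Band 4 + 190 → 5668
Giving 11509 / 7353 / 19456 / 5668 / 21690.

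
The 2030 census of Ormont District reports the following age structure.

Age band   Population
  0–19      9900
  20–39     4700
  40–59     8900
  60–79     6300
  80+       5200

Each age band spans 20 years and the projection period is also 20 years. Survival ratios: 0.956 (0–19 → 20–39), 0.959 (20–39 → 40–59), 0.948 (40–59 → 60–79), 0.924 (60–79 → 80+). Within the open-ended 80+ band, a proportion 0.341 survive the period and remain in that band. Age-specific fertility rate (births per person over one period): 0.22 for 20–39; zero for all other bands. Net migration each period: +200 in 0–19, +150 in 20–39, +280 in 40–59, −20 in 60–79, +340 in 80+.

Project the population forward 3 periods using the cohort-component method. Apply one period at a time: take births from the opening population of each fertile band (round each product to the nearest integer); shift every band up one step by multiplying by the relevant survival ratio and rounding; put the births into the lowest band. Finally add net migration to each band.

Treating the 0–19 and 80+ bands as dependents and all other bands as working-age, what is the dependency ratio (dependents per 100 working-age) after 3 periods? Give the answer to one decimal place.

67.4

[period 1]
Births: 4700 × 0.22 = 1034
20–39: 9900 × 0.956 = 9464
40–59: 4700 × 0.959 = 4507
60–79: 8900 × 0.948 = 8437
80+: 6300 × 0.924 + 5200 × 0.341 = 5821 + 1773 = 7594
Net migration: 0–19 + 200 → 1234; 20–39 + 150 → 9614; 40–59 + 280 → 4787; 60–79 − 20 → 8417; 80+ + 340 → 7934
Population now: 0–19=1234, 20–39=9614, 40–59=4787, 60–79=8417, 80+=7934
[period 2]
Births: 9614 × 0.22 = 2115
20–39: 1234 × 0.956 = 1180
40–59: 9614 × 0.959 = 9220
60–79: 4787 × 0.948 = 4538
80+: 8417 × 0.924 + 7934 × 0.341 = 7777 + 2705 = 10482
Net migration: 0–19 + 200 → 2315; 20–39 + 150 → 1330; 40–59 + 280 → 9500; 60–79 − 20 → 4518; 80+ + 340 → 10822
Population now: 0–19=2315, 20–39=1330, 40–59=9500, 60–79=4518, 80+=10822
[period 3]
Births: 1330 × 0.22 = 293
20–39: 2315 × 0.956 = 2213
40–59: 1330 × 0.959 = 1275
60–79: 9500 × 0.948 = 9006
80+: 4518 × 0.924 + 10822 × 0.341 = 4175 + 3690 = 7865
Net migration: 0–19 + 200 → 493; 20–39 + 150 → 2363; 40–59 + 280 → 1555; 60–79 − 20 → 8986; 80+ + 340 → 8205
Population now: 0–19=493, 20–39=2363, 40–59=1555, 60–79=8986, 80+=8205
Dependents (band 0–19 + band 80+) = 493 + 8205 = 8698; working-age = 12904; ratio = 8698/12904 × 100 = 67.4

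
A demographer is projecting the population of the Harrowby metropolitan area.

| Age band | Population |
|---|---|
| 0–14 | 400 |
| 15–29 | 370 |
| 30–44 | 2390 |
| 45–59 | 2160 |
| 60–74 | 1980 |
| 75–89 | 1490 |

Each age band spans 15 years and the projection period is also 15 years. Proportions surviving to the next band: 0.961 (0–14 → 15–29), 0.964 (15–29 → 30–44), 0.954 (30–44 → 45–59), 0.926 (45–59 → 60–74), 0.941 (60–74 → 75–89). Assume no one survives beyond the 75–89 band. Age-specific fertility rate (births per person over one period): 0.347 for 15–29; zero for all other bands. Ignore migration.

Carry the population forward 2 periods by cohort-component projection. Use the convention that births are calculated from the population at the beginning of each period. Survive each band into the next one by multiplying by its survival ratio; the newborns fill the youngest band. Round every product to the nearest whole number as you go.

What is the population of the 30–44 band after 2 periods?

— Period 1 —
Births: 370 × 0.347 = 128
15–29: 400 × 0.961 = 384
30–44: 370 × 0.964 = 357
45–59: 2390 × 0.954 = 2280
60–74: 2160 × 0.926 = 2000
75–89: 1980 × 0.941 = 1863
Giving 128 / 384 / 357 / 2280 / 2000 / 1863.
— Period 2 —
Births: 384 × 0.347 = 133
15–29: 128 × 0.961 = 123
30–44: 384 × 0.964 = 370
45–59: 357 × 0.954 = 341
60–74: 2280 × 0.926 = 2111
75–89: 2000 × 0.941 = 1882
Giving 133 / 123 / 370 / 341 / 2111 / 1882.

370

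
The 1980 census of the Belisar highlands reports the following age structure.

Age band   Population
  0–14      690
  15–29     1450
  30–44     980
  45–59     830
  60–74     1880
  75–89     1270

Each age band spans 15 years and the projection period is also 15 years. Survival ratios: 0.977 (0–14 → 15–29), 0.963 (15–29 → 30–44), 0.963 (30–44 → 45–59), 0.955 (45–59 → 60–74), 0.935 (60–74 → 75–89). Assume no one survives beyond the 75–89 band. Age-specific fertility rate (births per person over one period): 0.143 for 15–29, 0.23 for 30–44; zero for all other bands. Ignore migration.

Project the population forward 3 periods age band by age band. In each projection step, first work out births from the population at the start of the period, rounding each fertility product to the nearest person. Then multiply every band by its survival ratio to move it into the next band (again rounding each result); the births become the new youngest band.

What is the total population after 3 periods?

After projecting period 1:
Births: 1450 × 0.143 = 207  |  980 × 0.23 = 225 → 432
15–29: 690 × 0.977 = 674
30–44: 1450 × 0.963 = 1396
45–59: 980 × 0.963 = 944
60–74: 830 × 0.955 = 793
75–89: 1880 × 0.935 = 1758
→ [432, 674, 1396, 944, 793, 1758]
After projecting period 2:
Births: 674 × 0.143 = 96  |  1396 × 0.23 = 321 → 417
15–29: 432 × 0.977 = 422
30–44: 674 × 0.963 = 649
45–59: 1396 × 0.963 = 1344
60–74: 944 × 0.955 = 902
75–89: 793 × 0.935 = 741
→ [417, 422, 649, 1344, 902, 741]
After projecting period 3:
Births: 422 × 0.143 = 60  |  649 × 0.23 = 149 → 209
15–29: 417 × 0.977 = 407
30–44: 422 × 0.963 = 406
45–59: 649 × 0.963 = 625
60–74: 1344 × 0.955 = 1284
75–89: 902 × 0.935 = 843
→ [209, 407, 406, 625, 1284, 843]
Total after period 3: 209 + 407 + 406 + 625 + 1284 + 843 = 3774

3774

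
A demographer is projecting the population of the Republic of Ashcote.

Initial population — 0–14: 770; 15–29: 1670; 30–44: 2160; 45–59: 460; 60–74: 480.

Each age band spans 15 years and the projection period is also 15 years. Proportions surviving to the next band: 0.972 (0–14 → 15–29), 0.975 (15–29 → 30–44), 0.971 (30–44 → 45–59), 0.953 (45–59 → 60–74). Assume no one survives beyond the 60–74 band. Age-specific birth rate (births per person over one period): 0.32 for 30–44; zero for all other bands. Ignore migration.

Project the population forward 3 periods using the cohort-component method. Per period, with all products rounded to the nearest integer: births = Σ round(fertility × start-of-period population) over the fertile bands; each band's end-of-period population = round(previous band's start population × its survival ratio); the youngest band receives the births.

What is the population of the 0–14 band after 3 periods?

— Period 1 —
Births: 2160 × 0.32 = 691
15–29: 770 × 0.972 = 748
30–44: 1670 × 0.975 = 1628
45–59: 2160 × 0.971 = 2097
60–74: 460 × 0.953 = 438
End of period: [691, 748, 1628, 2097, 438]
— Period 2 —
Births: 1628 × 0.32 = 521
15–29: 691 × 0.972 = 672
30–44: 748 × 0.975 = 729
45–59: 1628 × 0.971 = 1581
60–74: 2097 × 0.953 = 1998
End of period: [521, 672, 729, 1581, 1998]
— Period 3 —
Births: 729 × 0.32 = 233
15–29: 521 × 0.972 = 506
30–44: 672 × 0.975 = 655
45–59: 729 × 0.971 = 708
60–74: 1581 × 0.953 = 1507
End of period: [233, 506, 655, 708, 1507]

233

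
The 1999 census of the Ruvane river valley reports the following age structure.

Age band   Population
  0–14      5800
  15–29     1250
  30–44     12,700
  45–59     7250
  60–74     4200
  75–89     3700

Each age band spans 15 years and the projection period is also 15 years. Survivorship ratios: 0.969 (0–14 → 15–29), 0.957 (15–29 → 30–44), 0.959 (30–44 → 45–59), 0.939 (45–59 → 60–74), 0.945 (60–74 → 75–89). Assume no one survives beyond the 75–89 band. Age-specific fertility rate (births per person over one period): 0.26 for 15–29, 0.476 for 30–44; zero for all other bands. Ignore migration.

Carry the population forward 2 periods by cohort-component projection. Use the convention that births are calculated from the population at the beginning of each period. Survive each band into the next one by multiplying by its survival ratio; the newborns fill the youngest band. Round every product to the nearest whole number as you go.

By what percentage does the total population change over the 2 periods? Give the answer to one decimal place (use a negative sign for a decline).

-6.6

Let band 1 be 0–14 through band 6 = 75–89.
After projecting period 1:
Births: 1250 × 0.26 = 325  |  12700 × 0.476 = 6045 → 6370
Band 2: 5800 × 0.969 = 5620
Band 3: 1250 × 0.957 = 1196
Band 4: 12700 × 0.959 = 12179
Band 5: 7250 × 0.939 = 6808
Band 6: 4200 × 0.945 = 3969
Population now: 0–14=6370, 15–29=5620, 30–44=1196, 45–59=12179, 60–74=6808, 75–89=3969
After projecting period 2:
Births: 5620 × 0.26 = 1461  |  1196 × 0.476 = 569 → 2030
Band 2: 6370 × 0.969 = 6173
Band 3: 5620 × 0.957 = 5378
Band 4: 1196 × 0.959 = 1147
Band 5: 12179 × 0.939 = 11436
Band 6: 6808 × 0.945 = 6434
Population now: 0–14=2030, 15–29=6173, 30–44=5378, 45–59=1147, 60–74=11436, 75–89=6434
Total: 34900 → 32598; change = -2302; percentage change = -6.6%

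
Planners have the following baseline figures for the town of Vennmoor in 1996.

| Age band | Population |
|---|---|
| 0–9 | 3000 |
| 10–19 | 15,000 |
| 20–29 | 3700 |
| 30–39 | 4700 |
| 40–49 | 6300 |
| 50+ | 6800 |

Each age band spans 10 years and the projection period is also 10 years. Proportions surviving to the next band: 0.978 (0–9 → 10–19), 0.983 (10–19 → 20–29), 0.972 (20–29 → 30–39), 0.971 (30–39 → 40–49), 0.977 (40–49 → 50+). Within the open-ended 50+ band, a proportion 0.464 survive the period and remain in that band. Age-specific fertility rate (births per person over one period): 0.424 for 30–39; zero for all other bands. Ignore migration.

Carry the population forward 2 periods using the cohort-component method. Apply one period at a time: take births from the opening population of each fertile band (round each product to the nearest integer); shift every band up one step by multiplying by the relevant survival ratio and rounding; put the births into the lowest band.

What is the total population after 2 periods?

32961

Call the groups 1 to 6, youngest first.
Period 1:
Births: 4700 * 0.424 = 1993
Group 2: 3000 * 0.978 = 2934
Group 3: 15000 * 0.983 = 14745
Group 4: 3700 * 0.972 = 3596
Group 5: 4700 * 0.971 = 4564
Group 6: 6300 * 0.977 + 6800 * 0.464 = 6155 + 3155 = 9310
→ [1993, 2934, 14745, 3596, 4564, 9310]
Period 2:
Births: 3596 * 0.424 = 1525
Group 2: 1993 * 0.978 = 1949
Group 3: 2934 * 0.983 = 2884
Group 4: 14745 * 0.972 = 14332
Group 5: 3596 * 0.971 = 3492
Group 6: 4564 * 0.977 + 9310 * 0.464 = 4459 + 4320 = 8779
→ [1525, 1949, 2884, 14332, 3492, 8779]
Total after period 2: 1525 + 1949 + 2884 + 14332 + 3492 + 8779 = 32961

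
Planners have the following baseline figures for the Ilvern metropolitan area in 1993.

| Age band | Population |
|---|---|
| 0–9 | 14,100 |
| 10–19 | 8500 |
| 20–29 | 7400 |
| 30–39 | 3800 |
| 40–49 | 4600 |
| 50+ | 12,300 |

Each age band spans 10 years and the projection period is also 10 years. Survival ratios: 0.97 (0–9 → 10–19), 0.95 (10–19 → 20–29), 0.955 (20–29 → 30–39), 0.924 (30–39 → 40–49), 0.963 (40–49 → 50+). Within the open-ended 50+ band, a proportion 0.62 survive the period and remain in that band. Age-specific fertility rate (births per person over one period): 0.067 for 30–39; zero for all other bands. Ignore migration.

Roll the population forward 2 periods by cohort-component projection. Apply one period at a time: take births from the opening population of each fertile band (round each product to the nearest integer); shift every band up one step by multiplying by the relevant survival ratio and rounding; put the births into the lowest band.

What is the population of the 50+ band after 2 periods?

After projecting period 1:
Births: 3800 × 0.067 = 255
10–19: 14100 × 0.97 = 13677
20–29: 8500 × 0.95 = 8075
30–39: 7400 × 0.955 = 7067
40–49: 3800 × 0.924 = 3511
50+: 4600 × 0.963 + 12300 × 0.62 = 4430 + 7626 = 12056
Giving 255 / 13677 / 8075 / 7067 / 3511 / 12056.
After projecting period 2:
Births: 7067 × 0.067 = 473
10–19: 255 × 0.97 = 247
20–29: 13677 × 0.95 = 12993
30–39: 8075 × 0.955 = 7712
40–49: 7067 × 0.924 = 6530
50+: 3511 × 0.963 + 12056 × 0.62 = 3381 + 7475 = 10856
Giving 473 / 247 / 12993 / 7712 / 6530 / 10856.

10856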